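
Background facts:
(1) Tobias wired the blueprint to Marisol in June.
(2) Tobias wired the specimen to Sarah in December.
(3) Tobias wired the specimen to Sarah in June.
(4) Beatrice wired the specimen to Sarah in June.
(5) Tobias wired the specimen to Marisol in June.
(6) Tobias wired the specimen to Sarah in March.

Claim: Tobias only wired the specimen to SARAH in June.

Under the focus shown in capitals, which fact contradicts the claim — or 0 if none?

5

Focus (in capitals) is "Sarah" — the recipient. "Only" excludes alternative recipients while holding fixed Tobias as agent and the specimen as thing and in June as setting.
Fact (5) shares the background but differs in recipient (Marisol) — a counterexample.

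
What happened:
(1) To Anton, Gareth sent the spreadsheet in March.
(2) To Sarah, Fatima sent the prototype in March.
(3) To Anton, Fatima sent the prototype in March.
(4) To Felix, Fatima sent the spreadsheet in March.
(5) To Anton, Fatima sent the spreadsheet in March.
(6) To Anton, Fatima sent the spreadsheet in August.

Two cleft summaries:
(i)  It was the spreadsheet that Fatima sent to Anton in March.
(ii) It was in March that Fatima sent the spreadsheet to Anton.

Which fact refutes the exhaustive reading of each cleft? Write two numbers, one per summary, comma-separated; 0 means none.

(i): focus "the spreadsheet". Looking for agent = Fatima, recipient = Anton, setting = in March with some other thing — fact (3) has the prototype there. Refuted.
(ii): focus "in March". Looking for agent = Fatima, thing = the spreadsheet, recipient = Anton with some other setting — fact (6) has in August there. Refuted.

3, 6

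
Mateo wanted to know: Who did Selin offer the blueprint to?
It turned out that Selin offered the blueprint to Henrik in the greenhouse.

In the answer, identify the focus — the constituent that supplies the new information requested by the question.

The wh-word "who" asks about the recipient.
In the answer, "Selin" and "the blueprint" are given — repeated from the question.
"in the greenhouse" is also new, but it specifies the location, which is not what the question asks about — so it is not the focus.
The constituent filling the recipient gap is "to Henrik"; that is the focus.

to Henrik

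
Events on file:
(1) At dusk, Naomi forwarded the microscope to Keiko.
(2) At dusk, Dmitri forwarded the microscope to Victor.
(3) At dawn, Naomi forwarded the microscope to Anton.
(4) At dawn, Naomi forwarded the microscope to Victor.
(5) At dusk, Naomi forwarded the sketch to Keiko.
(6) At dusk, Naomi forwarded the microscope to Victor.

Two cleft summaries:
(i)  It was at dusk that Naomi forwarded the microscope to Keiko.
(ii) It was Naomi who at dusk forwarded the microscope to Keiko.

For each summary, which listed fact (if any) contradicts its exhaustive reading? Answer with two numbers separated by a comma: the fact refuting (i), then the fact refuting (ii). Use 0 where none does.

0, 0

Summary (i) focuses "at dusk" (the setting); background Naomi as agent and the microscope as thing and Keiko as recipient. No fact matches that background with a different setting, so 0.
Summary (ii) focuses "Naomi" (the agent); background the microscope as thing and Keiko as recipient and at dusk as setting. No fact matches that background with a different agent, so 0.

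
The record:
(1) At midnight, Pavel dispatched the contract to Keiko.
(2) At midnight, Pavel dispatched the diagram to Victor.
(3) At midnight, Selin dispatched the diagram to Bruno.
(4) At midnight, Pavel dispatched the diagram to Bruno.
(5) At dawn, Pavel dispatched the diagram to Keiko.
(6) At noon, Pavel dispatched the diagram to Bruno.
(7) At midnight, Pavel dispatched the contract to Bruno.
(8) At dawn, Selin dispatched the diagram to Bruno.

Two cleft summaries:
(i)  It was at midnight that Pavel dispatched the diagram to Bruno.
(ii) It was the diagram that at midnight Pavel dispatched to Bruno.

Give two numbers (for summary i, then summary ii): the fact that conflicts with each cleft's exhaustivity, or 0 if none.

6, 7

Summary (i) focuses "at midnight" (the setting); background same agent, thing, recipient (Pavel / the diagram / Bruno). Fact (6) matches that background with setting = at noon — refutes (i).
Summary (ii) focuses "the diagram" (the thing); background same agent, recipient, setting (Pavel / Bruno / at midnight). Fact (7) matches that background with thing = the contract — refutes (ii).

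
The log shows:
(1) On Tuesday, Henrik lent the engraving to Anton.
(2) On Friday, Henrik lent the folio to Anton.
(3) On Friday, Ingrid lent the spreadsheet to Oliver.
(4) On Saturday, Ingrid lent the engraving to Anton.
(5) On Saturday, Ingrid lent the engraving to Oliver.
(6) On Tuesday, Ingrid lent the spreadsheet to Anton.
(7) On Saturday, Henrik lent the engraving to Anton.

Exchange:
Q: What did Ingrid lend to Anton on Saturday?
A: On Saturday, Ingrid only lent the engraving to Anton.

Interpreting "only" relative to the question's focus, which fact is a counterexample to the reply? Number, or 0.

The question "What did ...?" targets the thing, so in the reply the focus falls on "the engraving".
So "only" ranges over things; the rest (same agent, recipient, setting (Ingrid / Anton / on Saturday)) is presupposed.
No listed fact shares that background with another thing. Nothing contradicts the reply.
(Fact (5) would refute a reading with focus on the recipient — but that is not what the question asks.)

0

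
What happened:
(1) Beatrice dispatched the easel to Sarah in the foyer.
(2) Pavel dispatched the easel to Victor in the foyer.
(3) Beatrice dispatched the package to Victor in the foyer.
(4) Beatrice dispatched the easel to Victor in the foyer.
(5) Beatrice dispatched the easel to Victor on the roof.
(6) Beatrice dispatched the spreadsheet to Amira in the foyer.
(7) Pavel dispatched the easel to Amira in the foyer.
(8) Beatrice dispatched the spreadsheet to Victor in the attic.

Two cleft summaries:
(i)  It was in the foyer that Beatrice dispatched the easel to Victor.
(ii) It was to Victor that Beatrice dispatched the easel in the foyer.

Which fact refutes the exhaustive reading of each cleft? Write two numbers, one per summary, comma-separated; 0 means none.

(i): focus "in the foyer". Looking for Beatrice as agent and the easel as thing and Victor as recipient with some other setting — fact (5) has on the roof there. Refuted.
(ii): focus "Victor". Looking for Beatrice as agent and the easel as thing and in the foyer as setting with some other recipient — fact (1) has Sarah there. Refuted.

5, 1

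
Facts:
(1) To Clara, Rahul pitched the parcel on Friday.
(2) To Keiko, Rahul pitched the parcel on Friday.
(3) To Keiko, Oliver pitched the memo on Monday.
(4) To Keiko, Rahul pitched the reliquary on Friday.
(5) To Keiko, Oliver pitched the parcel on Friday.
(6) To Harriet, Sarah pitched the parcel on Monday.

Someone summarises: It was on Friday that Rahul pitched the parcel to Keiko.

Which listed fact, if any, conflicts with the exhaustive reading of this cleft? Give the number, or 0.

0

Focus of the cleft: "on Friday" (the setting). Presupposed background: Rahul as agent and the parcel as thing and Keiko as recipient.
The exhaustive reading says no other setting fits that background.
Every other fact differs from the presupposition on some backgrounded slot, so none challenges the exhaustivity.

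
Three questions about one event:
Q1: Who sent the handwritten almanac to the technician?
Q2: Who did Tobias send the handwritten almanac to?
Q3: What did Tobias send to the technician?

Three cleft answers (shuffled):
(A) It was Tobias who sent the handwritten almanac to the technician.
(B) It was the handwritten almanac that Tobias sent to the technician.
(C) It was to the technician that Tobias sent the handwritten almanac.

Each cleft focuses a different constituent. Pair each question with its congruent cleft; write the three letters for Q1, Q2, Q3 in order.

Q1 asks about the subject (agent); cleft (A) focuses "Tobias", which is the subject (agent) — so Q1 → A.
Q2 asks about the recipient; cleft (C) focuses "to the technician", which is the recipient — so Q2 → C.
Q3 asks about the direct object; cleft (B) focuses "the handwritten almanac", which is the direct object — so Q3 → B.
Mapping: Q1→A, Q2→C, Q3→B.

ACB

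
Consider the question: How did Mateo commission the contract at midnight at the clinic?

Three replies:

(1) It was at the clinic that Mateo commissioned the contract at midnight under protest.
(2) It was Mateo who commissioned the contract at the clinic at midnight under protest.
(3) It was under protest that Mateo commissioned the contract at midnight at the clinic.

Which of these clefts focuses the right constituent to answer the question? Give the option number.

The question word "how" targets the manner.
Option (1) clefts "at the clinic" — the location, not what was asked.
Option (2) clefts "Mateo" — the subject (agent), not what was asked.
Option (3) clefts "under protest" — that matches what the question asks about.
So the congruent reply is (3).

3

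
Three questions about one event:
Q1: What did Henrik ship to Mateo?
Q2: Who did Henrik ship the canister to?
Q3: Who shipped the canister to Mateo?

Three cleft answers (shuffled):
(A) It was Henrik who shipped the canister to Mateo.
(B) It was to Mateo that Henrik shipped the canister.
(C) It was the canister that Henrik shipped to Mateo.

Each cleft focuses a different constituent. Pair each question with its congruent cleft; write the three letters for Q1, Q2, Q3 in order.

CBA

Q1 asks about the direct object; cleft (C) focuses "the canister", which is the direct object — so Q1 → C.
Q2 asks about the recipient; cleft (B) focuses "to Mateo", which is the recipient — so Q2 → B.
Q3 asks about the subject (agent); cleft (A) focuses "Henrik", which is the subject (agent) — so Q3 → A.
Mapping: Q1→C, Q2→B, Q3→A.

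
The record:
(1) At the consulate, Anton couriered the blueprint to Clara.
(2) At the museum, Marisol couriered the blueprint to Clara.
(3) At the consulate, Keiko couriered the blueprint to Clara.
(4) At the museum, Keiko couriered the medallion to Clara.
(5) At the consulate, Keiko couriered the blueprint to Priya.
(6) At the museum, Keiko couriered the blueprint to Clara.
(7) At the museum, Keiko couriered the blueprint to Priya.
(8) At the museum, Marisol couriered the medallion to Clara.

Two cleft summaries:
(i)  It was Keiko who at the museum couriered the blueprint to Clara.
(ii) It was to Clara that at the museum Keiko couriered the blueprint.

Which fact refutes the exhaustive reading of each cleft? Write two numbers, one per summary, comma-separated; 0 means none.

2, 7

(i): focus "Keiko". Looking for the blueprint as thing and Clara as recipient and at the museum as setting with some other agent — fact (2) has Marisol there. Refuted.
(ii): focus "Clara". Looking for Keiko as agent and the blueprint as thing and at the museum as setting with some other recipient — fact (7) has Priya there. Refuted.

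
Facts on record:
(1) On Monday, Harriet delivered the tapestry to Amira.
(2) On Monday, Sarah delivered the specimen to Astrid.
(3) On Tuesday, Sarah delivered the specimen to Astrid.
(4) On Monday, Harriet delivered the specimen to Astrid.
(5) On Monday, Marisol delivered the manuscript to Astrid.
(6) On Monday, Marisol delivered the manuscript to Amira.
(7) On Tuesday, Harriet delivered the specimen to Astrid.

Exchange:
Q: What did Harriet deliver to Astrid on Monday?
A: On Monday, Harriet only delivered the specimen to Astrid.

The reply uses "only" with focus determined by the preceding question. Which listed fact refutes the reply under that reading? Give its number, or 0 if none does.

0

The question "What did ...?" targets the thing, so in the reply the focus falls on "the specimen".
"Only" then excludes alternative things while the background — agent = Harriet, recipient = Astrid, setting = on Monday — is held fixed.
No fact keeps agent = Harriet, recipient = Astrid, setting = on Monday while changing the thing; every other fact differs on something backgrounded. The reply stands.
(Fact (7) would refute a reading with focus on the setting — but that is not what the question asks.)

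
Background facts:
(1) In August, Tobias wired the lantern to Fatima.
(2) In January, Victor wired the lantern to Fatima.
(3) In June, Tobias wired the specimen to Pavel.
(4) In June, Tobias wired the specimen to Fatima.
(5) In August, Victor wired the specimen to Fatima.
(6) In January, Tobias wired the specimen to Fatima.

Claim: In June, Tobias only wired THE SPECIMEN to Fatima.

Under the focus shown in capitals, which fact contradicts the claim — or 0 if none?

The capitals mark "the specimen" as focus. So "only" rules out other things, with the rest (agent = Tobias, recipient = Fatima, setting = in June) as background.
No fact matches agent = Tobias, recipient = Fatima, setting = in June with a different thing — every other fact differs on at least one backgrounded slot. So no fact refutes it.

0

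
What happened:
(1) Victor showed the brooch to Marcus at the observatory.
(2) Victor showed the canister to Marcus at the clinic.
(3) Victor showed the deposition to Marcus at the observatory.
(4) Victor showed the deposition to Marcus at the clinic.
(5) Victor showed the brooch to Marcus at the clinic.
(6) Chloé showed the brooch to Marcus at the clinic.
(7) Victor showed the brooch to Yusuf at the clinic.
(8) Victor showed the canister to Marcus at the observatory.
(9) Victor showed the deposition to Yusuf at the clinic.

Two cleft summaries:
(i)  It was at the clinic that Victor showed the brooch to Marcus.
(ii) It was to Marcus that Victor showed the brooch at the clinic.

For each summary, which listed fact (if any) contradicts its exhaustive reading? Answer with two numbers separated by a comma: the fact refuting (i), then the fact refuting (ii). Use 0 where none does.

1, 7

Summary (i) focuses "at the clinic" (the setting); background Victor as agent and the brooch as thing and Marcus as recipient. Fact (1) matches that background with setting = at the observatory — refutes (i).
Summary (ii) focuses "Marcus" (the recipient); background Victor as agent and the brooch as thing and at the clinic as setting. Fact (7) matches that background with recipient = Yusuf — refutes (ii).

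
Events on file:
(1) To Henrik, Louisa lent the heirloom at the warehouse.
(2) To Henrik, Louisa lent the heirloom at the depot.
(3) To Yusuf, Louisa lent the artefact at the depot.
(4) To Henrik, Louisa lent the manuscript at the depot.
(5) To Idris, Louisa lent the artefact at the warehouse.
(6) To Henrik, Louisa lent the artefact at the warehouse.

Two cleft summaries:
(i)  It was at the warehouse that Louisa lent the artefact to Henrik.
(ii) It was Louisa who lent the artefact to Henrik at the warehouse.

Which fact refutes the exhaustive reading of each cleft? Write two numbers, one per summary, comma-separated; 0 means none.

(i): focus "at the warehouse". No fact shares agent = Louisa, thing = the artefact, recipient = Henrik with a different setting. 0.
(ii): focus "Louisa". No fact shares thing = the artefact, recipient = Henrik, setting = at the warehouse with a different agent. 0.

0, 0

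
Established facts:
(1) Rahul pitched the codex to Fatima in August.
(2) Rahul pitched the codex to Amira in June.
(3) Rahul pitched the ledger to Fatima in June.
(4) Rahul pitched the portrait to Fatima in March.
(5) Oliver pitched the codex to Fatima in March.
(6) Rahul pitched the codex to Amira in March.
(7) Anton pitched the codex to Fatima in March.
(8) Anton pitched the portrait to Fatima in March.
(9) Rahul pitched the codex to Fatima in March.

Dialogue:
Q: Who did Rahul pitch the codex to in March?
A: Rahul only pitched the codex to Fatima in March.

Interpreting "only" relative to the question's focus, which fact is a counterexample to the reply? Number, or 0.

6

Answering "Who did ... to ...?" puts focus on the recipient — here, "Fatima".
So "only" ranges over recipients; the rest (same agent, thing, setting (Rahul / the codex / in March)) is presupposed.
Fact (6) shares the background with a different recipient (Amira) — counterexample.
(Fact (4) would refute a reading with focus on the thing — but that is not what the question asks.)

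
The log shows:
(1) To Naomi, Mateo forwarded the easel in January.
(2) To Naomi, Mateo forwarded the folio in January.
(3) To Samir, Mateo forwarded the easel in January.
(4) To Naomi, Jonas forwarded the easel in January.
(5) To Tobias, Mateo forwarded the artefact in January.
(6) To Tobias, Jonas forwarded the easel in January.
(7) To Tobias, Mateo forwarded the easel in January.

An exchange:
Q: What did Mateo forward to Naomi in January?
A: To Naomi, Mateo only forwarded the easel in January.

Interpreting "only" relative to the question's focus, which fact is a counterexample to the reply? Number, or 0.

2

The question "What did ...?" targets the thing, so in the reply the focus falls on "the easel".
So "only" ranges over things; the rest (agent = Mateo, recipient = Naomi, setting = in January) is presupposed.
Fact (2) shares the background with a different thing (the folio) — counterexample.
(Fact (3) would refute a reading with focus on the recipient — but that is not what the question asks.)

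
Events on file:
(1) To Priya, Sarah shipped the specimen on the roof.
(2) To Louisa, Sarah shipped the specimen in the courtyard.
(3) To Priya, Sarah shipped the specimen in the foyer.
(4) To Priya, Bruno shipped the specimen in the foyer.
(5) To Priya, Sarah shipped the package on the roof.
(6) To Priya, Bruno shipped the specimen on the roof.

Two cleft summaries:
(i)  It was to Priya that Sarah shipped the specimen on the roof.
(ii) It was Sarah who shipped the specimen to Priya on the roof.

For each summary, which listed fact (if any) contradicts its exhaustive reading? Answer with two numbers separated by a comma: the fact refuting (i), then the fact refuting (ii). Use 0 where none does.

0, 6

(i): focus "Priya". No fact shares same agent, thing, setting (Sarah / the specimen / on the roof) with a different recipient. 0.
(ii): focus "Sarah". Looking for same thing, recipient, setting (the specimen / Priya / on the roof) with some other agent — fact (6) has Bruno there. Refuted.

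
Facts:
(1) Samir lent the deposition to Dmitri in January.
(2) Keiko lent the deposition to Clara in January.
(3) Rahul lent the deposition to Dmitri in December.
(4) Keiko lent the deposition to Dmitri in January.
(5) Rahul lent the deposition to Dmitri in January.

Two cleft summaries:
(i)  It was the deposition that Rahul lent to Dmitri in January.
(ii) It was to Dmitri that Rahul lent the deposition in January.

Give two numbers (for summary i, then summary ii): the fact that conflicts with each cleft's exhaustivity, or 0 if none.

Summary (i) focuses "the deposition" (the thing); background agent = Rahul, recipient = Dmitri, setting = in January. No fact matches that background with a different thing, so 0.
Summary (ii) focuses "Dmitri" (the recipient); background agent = Rahul, thing = the deposition, setting = in January. No fact matches that background with a different recipient, so 0.

0, 0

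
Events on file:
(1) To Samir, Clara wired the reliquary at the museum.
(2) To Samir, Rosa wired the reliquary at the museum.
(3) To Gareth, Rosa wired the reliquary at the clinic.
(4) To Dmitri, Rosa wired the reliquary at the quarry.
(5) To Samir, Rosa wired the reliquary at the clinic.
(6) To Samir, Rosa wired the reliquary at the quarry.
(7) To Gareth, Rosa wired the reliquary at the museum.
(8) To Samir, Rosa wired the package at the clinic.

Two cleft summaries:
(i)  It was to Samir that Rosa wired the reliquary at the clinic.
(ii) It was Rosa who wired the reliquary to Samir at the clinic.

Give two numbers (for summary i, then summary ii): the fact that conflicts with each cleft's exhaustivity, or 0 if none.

(i): focus "Samir". Looking for agent = Rosa, thing = the reliquary, setting = at the clinic with some other recipient — fact (3) has Gareth there. Refuted.
(ii): focus "Rosa". No fact shares thing = the reliquary, recipient = Samir, setting = at the clinic with a different agent. 0.

3, 0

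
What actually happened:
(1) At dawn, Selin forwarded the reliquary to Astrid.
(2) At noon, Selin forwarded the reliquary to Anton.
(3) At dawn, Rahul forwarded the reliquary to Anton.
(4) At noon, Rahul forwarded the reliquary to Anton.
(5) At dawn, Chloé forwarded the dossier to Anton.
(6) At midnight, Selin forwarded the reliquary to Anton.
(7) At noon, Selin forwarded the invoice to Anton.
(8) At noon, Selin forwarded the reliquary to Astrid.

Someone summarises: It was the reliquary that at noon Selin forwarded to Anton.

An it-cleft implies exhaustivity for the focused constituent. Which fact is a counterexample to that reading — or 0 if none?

The cleft puts "the reliquary" in focus and presupposes the open proposition with Selin as agent and Anton as recipient and at noon as setting.
Exhaustivity: the reliquary is the only thing satisfying that background.
Fact (7) shares the background but with thing = the invoice; exhaustivity is violated.

7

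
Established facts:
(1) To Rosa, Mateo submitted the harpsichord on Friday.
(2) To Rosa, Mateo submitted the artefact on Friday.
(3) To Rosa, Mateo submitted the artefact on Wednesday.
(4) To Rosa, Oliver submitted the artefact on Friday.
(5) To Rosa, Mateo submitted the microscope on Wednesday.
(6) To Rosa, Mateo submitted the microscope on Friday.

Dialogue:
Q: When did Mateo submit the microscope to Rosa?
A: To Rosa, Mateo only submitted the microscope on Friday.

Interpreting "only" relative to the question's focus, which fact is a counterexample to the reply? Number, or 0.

5

The question "When did ...?" targets the setting, so in the reply the focus falls on "on Friday".
"Only" then excludes alternative settings while the background — same agent, thing, recipient (Mateo / the microscope / Rosa) — is held fixed.
Fact (5) keeps same agent, thing, recipient (Mateo / the microscope / Rosa) but has setting = on Wednesday; that refutes the reply.
(Fact (1) would refute a reading with focus on the thing — but that is not what the question asks.)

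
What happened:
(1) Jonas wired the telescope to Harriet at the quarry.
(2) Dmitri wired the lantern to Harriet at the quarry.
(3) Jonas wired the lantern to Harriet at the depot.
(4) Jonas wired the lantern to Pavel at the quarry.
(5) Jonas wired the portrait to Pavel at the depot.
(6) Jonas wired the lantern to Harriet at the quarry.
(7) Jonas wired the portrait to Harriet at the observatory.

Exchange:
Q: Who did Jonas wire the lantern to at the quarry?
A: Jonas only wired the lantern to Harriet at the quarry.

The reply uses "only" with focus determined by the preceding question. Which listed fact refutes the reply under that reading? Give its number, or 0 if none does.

The question "Who did ... to ...?" targets the recipient, so in the reply the focus falls on "Harriet".
So "only" ranges over recipients; the rest (agent = Jonas, thing = the lantern, setting = at the quarry) is presupposed.
Fact (4) shares the background with a different recipient (Pavel) — counterexample.
(Fact (3) would refute a reading with focus on the setting — but that is not what the question asks.)

4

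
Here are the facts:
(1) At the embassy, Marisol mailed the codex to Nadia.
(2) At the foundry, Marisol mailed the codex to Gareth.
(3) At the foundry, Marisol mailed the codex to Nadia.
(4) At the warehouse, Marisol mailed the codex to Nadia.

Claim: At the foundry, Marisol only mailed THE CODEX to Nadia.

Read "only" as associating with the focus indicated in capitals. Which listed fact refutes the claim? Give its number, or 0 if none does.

0

The capitals mark "the codex" as focus. So "only" rules out other things, with the rest (same agent, recipient, setting (Marisol / Nadia / at the foundry)) as background.
Every other fact changes something in the background, not just the thing. Nothing refutes the claim.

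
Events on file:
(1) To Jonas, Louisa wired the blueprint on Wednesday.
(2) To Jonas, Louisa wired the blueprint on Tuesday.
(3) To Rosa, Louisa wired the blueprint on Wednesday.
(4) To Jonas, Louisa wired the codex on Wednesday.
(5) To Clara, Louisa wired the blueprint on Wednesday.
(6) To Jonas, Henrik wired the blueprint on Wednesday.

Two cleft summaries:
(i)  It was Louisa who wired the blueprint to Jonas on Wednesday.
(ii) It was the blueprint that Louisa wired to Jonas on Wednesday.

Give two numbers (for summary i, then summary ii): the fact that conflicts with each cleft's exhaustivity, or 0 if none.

(i): focus "Louisa". Looking for same thing, recipient, setting (the blueprint / Jonas / on Wednesday) with some other agent — fact (6) has Henrik there. Refuted.
(ii): focus "the blueprint". Looking for same agent, recipient, setting (Louisa / Jonas / on Wednesday) with some other thing — fact (4) has the codex there. Refuted.

6, 4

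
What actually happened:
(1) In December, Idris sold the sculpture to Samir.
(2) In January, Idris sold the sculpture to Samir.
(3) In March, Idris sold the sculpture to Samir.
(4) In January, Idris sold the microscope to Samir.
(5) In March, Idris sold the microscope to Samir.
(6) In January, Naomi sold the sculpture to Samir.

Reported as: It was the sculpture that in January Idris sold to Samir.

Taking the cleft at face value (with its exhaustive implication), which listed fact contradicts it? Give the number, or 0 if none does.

Focus of the cleft: "the sculpture" (the thing). Presupposed background: agent = Idris, recipient = Samir, setting = in January.
The exhaustive reading says no other thing fits that background.
Fact (4) shares the background but with thing = the microscope; exhaustivity is violated.

4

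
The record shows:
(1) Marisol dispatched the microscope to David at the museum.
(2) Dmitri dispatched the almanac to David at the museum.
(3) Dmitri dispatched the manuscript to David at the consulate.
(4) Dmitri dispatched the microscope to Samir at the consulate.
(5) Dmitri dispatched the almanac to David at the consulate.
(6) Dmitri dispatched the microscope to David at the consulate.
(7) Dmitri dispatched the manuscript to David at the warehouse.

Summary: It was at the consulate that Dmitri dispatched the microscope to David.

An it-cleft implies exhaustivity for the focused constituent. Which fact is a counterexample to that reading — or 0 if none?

The cleft puts "at the consulate" in focus and presupposes the open proposition with Dmitri as agent and the microscope as thing and David as recipient.
The exhaustive reading says no other setting fits that background.
Every other fact differs from the presupposition on some backgrounded slot, so none challenges the exhaustivity.

0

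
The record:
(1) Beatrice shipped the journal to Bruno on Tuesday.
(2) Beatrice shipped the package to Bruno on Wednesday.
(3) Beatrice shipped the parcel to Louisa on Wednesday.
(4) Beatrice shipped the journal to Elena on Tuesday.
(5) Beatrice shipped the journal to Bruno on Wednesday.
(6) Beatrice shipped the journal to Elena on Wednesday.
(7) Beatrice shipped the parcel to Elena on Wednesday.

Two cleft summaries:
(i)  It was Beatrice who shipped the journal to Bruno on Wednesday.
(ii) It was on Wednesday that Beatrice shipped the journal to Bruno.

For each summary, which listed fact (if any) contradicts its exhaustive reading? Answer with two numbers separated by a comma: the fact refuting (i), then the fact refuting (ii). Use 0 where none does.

0, 1

Summary (i) focuses "Beatrice" (the agent); background thing = the journal, recipient = Bruno, setting = on Wednesday. No fact matches that background with a different agent, so 0.
Summary (ii) focuses "on Wednesday" (the setting); background agent = Beatrice, thing = the journal, recipient = Bruno. Fact (1) matches that background with setting = on Tuesday — refutes (ii).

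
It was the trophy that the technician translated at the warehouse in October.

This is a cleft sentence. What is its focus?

In an it-cleft "It was X that/who ...", the clefted constituent X is the focus; the that/who-clause expresses the presupposed open proposition.
Here the focus is "the trophy". The backgrounded (presupposed) material includes "the technician", "in October" and "at the warehouse".

the trophy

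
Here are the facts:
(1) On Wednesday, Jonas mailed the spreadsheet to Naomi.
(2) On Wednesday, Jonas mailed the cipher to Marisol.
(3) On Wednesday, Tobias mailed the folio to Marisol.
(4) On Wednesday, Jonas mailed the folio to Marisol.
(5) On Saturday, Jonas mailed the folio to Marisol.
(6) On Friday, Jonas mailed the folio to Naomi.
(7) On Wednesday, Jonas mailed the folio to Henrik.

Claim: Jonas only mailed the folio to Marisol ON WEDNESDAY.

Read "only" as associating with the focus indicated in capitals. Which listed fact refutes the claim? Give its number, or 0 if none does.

5

The capitals mark "on Wednesday" as focus. So "only" rules out other settings, with the rest (Jonas as agent and the folio as thing and Marisol as recipient) as background.
Fact (5) shares the background but differs in setting (on Saturday) — a counterexample.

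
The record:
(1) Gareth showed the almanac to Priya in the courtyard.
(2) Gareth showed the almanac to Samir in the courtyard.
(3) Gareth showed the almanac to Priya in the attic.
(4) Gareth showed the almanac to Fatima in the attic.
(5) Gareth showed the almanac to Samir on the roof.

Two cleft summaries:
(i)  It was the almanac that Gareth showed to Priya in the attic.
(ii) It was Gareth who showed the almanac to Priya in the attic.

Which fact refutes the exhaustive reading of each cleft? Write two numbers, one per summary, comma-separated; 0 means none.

0, 0

Summary (i) focuses "the almanac" (the thing); background agent = Gareth, recipient = Priya, setting = in the attic. No fact matches that background with a different thing, so 0.
Summary (ii) focuses "Gareth" (the agent); background thing = the almanac, recipient = Priya, setting = in the attic. No fact matches that background with a different agent, so 0.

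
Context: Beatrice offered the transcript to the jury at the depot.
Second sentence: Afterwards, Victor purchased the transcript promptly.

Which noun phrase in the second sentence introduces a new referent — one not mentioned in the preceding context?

Victor

"the transcript" in the second sentence is given — already mentioned in the context.
"Victor" has no antecedent in the context; it is discourse-new.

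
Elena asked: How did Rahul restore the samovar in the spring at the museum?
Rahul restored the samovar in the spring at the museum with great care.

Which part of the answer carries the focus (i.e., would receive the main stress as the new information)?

with great care

The wh-word "how" asks about the manner.
In the answer, "Rahul", "the samovar", "in the spring" and "at the museum" are given — repeated from the question.
The constituent filling the manner gap is "with great care"; that is the focus and would carry nuclear stress.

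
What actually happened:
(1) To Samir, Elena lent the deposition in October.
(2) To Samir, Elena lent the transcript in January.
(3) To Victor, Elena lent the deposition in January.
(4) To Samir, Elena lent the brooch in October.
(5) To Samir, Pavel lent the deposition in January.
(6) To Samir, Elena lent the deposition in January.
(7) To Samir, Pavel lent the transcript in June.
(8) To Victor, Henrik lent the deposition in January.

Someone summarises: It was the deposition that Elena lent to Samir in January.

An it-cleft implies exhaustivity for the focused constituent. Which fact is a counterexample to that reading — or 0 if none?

Focus of the cleft: "the deposition" (the thing). Presupposed background: agent = Elena, recipient = Samir, setting = in January.
Exhaustivity: the deposition is the only thing satisfying that background.
But fact (2) also has agent = Elena, recipient = Samir, setting = in January, with thing = the transcript — so the exhaustive reading fails.

2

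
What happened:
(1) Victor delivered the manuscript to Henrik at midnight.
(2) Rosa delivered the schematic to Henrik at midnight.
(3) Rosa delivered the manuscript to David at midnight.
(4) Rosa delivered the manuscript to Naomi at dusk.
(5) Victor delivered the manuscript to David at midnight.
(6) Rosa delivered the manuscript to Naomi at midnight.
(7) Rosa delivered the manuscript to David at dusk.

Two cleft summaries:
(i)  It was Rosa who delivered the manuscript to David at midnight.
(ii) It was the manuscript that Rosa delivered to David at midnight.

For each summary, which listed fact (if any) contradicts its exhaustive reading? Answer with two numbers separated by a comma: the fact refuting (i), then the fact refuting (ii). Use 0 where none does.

5, 0

(i): focus "Rosa". Looking for the manuscript as thing and David as recipient and at midnight as setting with some other agent — fact (5) has Victor there. Refuted.
(ii): focus "the manuscript". No fact shares Rosa as agent and David as recipient and at midnight as setting with a different thing. 0.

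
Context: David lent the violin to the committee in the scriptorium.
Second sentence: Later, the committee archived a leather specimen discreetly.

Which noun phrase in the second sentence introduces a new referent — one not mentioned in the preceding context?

a leather specimen

"the committee" in the second sentence is given — already mentioned in the context.
"a leather specimen" has no antecedent in the context; it is discourse-new (the indefinite article also signals a new referent).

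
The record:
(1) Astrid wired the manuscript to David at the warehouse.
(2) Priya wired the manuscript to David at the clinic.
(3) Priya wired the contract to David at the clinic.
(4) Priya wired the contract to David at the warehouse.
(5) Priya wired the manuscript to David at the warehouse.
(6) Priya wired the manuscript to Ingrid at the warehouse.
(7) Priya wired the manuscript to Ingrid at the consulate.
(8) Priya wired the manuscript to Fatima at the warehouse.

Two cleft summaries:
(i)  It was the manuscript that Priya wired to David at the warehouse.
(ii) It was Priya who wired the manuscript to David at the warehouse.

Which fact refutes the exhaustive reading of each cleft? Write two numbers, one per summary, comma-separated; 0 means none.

(i): focus "the manuscript". Looking for same agent, recipient, setting (Priya / David / at the warehouse) with some other thing — fact (4) has the contract there. Refuted.
(ii): focus "Priya". Looking for same thing, recipient, setting (the manuscript / David / at the warehouse) with some other agent — fact (1) has Astrid there. Refuted.

4, 1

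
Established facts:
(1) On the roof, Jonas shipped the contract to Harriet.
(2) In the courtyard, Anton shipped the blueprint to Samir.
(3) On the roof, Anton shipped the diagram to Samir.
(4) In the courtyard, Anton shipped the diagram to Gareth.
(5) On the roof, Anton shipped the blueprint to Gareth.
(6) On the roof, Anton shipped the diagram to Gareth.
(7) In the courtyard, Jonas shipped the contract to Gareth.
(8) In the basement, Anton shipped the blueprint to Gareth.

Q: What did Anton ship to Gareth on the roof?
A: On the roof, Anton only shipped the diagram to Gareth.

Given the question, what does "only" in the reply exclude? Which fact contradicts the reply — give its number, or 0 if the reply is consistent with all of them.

Answering "What did ...?" puts focus on the thing — here, "the diagram".
So "only" ranges over things; the rest (agent = Anton, recipient = Gareth, setting = on the roof) is presupposed.
Fact (5) keeps agent = Anton, recipient = Gareth, setting = on the roof but has thing = the blueprint; that refutes the reply.
(Fact (3) would refute a reading with focus on the recipient — but that is not what the question asks.)

5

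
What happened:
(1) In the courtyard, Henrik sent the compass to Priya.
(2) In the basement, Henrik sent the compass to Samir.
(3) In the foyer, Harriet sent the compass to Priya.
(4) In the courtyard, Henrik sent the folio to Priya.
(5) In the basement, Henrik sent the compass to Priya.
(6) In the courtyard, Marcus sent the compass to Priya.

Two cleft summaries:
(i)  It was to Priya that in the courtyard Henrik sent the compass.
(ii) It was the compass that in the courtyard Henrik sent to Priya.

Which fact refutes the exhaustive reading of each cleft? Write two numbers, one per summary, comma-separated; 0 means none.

(i): focus "Priya". No fact shares Henrik as agent and the compass as thing and in the courtyard as setting with a different recipient. 0.
(ii): focus "the compass". Looking for Henrik as agent and Priya as recipient and in the courtyard as setting with some other thing — fact (4) has the folio there. Refuted.

0, 4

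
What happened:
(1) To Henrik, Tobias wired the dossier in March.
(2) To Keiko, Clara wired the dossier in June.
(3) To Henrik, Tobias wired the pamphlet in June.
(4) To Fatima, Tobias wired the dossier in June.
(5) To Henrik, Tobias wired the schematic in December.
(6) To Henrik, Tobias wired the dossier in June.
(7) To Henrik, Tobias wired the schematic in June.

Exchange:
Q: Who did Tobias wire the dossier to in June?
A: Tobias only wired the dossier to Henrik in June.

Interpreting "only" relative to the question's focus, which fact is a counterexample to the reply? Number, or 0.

Answering "Who did ... to ...?" puts focus on the recipient — here, "Henrik".
So "only" ranges over recipients; the rest (agent = Tobias, thing = the dossier, setting = in June) is presupposed.
Fact (4) keeps agent = Tobias, thing = the dossier, setting = in June but has recipient = Fatima; that refutes the reply.
(Fact (1) would refute a reading with focus on the setting — but that is not what the question asks.)

4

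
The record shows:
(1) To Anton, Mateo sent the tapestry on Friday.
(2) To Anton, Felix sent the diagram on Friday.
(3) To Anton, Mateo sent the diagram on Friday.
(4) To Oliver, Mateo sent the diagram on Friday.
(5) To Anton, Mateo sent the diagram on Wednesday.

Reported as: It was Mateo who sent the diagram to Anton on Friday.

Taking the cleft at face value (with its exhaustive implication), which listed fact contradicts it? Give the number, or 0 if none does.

2

Focus of the cleft: "Mateo" (the agent). Presupposed background: thing = the diagram, recipient = Anton, setting = on Friday.
The exhaustive reading says no other agent fits that background.
But fact (2) also has thing = the diagram, recipient = Anton, setting = on Friday, with agent = Felix — so the exhaustive reading fails.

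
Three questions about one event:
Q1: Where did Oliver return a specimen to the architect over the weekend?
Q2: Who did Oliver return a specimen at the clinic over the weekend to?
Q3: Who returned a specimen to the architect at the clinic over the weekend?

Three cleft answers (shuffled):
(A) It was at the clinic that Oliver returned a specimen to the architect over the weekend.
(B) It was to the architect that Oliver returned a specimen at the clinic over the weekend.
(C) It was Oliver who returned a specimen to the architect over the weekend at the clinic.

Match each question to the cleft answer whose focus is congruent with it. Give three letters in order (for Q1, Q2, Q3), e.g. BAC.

Q1 asks about the location; cleft (A) focuses "at the clinic", which is the location — so Q1 → A.
Q2 asks about the recipient; cleft (B) focuses "to the architect", which is the recipient — so Q2 → B.
Q3 asks about the subject (agent); cleft (C) focuses "Oliver", which is the subject (agent) — so Q3 → C.
Mapping: Q1→A, Q2→B, Q3→C.

ABC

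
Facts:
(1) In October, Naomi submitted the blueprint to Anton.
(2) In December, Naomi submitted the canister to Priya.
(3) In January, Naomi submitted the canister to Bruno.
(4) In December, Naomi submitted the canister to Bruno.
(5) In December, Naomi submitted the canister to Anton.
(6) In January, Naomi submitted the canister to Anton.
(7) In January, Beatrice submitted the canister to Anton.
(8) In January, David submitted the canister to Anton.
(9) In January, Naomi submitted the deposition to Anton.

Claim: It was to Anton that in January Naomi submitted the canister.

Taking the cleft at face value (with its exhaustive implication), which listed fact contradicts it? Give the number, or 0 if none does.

3

Focus of the cleft: "Anton" (the recipient). Presupposed background: agent = Naomi, thing = the canister, setting = in January.
Exhaustivity: Anton is the only recipient satisfying that background.
Fact (3) shares the background but with recipient = Bruno; exhaustivity is violated.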